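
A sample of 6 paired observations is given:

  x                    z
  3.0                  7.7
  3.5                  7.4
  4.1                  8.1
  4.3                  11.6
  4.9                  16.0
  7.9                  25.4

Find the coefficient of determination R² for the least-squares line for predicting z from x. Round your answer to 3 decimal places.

0.943

n = 6, Σx = 27.7, Σy = 76.2, Σxy = 411.15, Σx² = 142.97, Σy² = 1215.38
Sxx = Σx² − (Σx)²/n = 142.97 − 127.881667 = 15.088333
Sxy = Σxy − (Σx)(Σy)/n = 411.15 − 351.79 = 59.36
Syy = Σy² − (Σy)²/n = 1215.38 − 967.74 = 247.64
R² = Sxy²/(Sxx·Syy) = (59.36)²/(15.088333·247.64) = 0.943030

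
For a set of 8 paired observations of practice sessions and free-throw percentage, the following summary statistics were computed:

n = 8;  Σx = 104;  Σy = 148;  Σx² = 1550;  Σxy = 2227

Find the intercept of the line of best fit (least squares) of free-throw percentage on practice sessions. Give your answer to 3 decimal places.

Sxx = Σx² − (Σx)²/n = 1550 − 1352 = 198
Sxy = Σxy − (Σx)(Σy)/n = 2227 − 1924 = 303
b = Sxy/Sxx = 303/198 = 1.530303
a = ȳ − b·x̄ = 18.5 − 1.530303·13 = -1.393939

-1.394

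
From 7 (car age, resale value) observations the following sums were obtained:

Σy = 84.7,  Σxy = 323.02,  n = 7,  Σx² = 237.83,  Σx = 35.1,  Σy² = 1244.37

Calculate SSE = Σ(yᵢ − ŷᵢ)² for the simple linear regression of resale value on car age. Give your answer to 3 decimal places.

Sxx = Σx² − (Σx)²/n = 237.83 − 176.001429 = 61.828571
Sxy = Σxy − (Σx)(Σy)/n = 323.02 − 424.71 = -101.69
Syy = Σy² − (Σy)²/n = 1244.37 − 1024.87 = 219.5
b = Sxy/Sxx = -101.69/61.828571 = -1.644709
SSE = Syy − b·Sxy = 219.5 − (-1.644709)·(-101.69) = 52.249555

52.250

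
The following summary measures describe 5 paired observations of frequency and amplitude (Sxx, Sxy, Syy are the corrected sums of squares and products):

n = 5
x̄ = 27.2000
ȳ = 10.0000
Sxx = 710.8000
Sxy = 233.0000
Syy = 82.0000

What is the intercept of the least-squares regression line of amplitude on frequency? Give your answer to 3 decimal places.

1.084

b = Sxy/Sxx = 233/710.8 = 0.327800
a = ȳ − b·x̄ = 10 − 0.327800·27.2 = 1.083849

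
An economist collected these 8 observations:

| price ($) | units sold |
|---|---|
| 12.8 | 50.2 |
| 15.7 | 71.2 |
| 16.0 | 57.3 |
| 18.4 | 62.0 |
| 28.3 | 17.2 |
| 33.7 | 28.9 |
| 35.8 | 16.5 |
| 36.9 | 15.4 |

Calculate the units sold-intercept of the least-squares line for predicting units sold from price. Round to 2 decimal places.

90.16

n = 8, Σx = 197.6, Σy = 318.7, Σxy = 6437.65, Σx² = 5584.72
Sxx = Σx² − (Σx)²/n = 5584.72 − 4880.72 = 704
Sxy = Σxy − (Σx)(Σy)/n = 6437.65 − 7871.89 = -1434.24
b = Sxy/Sxx = -1434.24/704 = -2.037273
a = ȳ − b·x̄ = 39.8375 − (-2.037273)·24.7 = 90.158136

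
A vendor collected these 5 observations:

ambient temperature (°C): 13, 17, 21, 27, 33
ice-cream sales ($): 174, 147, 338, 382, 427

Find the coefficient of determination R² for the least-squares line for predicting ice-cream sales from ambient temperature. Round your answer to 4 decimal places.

0.8427

n = 5, Σx = 111, Σy = 1468, Σxy = 36264, Σx² = 2717, Σy² = 494382
Sxx = Σx² − (Σx)²/n = 2717 − 2464.2 = 252.8
Sxy = Σxy − (Σx)(Σy)/n = 36264 − 32589.6 = 3674.4
Syy = Σy² − (Σy)²/n = 494382 − 431004.8 = 63377.2
R² = Sxy²/(Sxx·Syy) = (3674.4)²/(252.8·63377.2) = 0.842680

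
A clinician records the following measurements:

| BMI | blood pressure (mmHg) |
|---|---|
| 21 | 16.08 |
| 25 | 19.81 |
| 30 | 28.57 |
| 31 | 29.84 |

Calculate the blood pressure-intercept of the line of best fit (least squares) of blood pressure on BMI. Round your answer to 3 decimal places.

-14.658

n = 4, Σx = 107, Σy = 94.3, Σxy = 2615.07, Σx² = 2927
Sxx = Σx² − (Σx)²/n = 2927 − 2862.25 = 64.75
Sxy = Σxy − (Σx)(Σy)/n = 2615.07 − 2522.525 = 92.545
b = Sxy/Sxx = 92.545/64.75 = 1.429266
a = ȳ − b·x̄ = 23.575 − 1.429266·26.75 = -14.657876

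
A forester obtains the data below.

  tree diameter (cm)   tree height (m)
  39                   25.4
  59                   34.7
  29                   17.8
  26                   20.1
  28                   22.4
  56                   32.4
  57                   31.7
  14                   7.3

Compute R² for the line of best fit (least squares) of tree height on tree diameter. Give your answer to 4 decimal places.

0.9237

n = 8, Σx = 308, Σy = 191.8, Σxy = 8427.4, Σx² = 13884, Σy² = 5179.8
Sxx = Σx² − (Σx)²/n = 13884 − 11858 = 2026
Sxy = Σxy − (Σx)(Σy)/n = 8427.4 − 7384.3 = 1043.1
Syy = Σy² − (Σy)²/n = 5179.8 − 4598.405 = 581.395
R² = Sxy²/(Sxx·Syy) = (1043.1)²/(2026·581.395) = 0.923722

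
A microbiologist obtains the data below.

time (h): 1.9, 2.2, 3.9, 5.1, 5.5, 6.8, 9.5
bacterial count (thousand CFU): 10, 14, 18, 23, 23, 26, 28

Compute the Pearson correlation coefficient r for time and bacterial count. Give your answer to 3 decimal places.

0.944

n = 7, Σx = 34.9, Σy = 142, Σxy = 806.6, Σx² = 216.41, Σy² = 3138
Sxx = Σx² − (Σx)²/n = 216.41 − 174.001429 = 42.408571
Sxy = Σxy − (Σx)(Σy)/n = 806.6 − 707.971429 = 98.628571
Syy = Σy² − (Σy)²/n = 3138 − 2880.571429 = 257.428571
r = Sxy/√(Sxx·Syy) = 98.628571/√(10917.177959) = 98.628571/104.485300 = 0.943947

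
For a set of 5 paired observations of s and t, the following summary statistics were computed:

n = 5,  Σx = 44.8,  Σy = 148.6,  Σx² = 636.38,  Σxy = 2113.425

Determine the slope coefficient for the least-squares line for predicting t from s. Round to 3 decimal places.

3.328

Sxx = Σx² − (Σx)²/n = 636.38 − 401.408 = 234.972
Sxy = Σxy − (Σx)(Σy)/n = 2113.425 − 1331.456 = 781.969
b = Sxy/Sxx = 781.969/234.972 = 3.327924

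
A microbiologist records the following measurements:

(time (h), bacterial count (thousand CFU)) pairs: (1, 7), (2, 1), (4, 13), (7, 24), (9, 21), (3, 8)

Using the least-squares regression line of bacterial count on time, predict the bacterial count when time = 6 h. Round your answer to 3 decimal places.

16.606

n = 6, Σx = 26, Σy = 74, Σxy = 442, Σx² = 160
Sxx = Σx² − (Σx)²/n = 160 − 112.666667 = 47.333333
Sxy = Σxy − (Σx)(Σy)/n = 442 − 320.666667 = 121.333333
b = Sxy/Sxx = 121.333333/47.333333 = 2.563380
a = ȳ − b·x̄ = 12.333333 − 2.563380·4.333333 = 1.225352
ŷ(6) = a + b·6 = 1.225352 + 2.563380·6 = 16.605634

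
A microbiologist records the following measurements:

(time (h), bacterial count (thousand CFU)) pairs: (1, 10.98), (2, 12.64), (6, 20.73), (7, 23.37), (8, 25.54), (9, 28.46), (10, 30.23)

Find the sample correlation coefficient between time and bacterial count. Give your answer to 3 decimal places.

0.998

n = 7, Σx = 43, Σy = 151.95, Σxy = 1086.99, Σx² = 335, Σy² = 3632.3359
Sxx = Σx² − (Σx)²/n = 335 − 264.142857 = 70.857143
Sxy = Σxy − (Σx)(Σy)/n = 1086.99 − 933.407143 = 153.582857
Syy = Σy² − (Σy)²/n = 3632.3359 − 3298.400357 = 333.935543
r = Sxy/√(Sxx·Syy) = 153.582857/√(23661.718465) = 153.582857/153.823660 = 0.998435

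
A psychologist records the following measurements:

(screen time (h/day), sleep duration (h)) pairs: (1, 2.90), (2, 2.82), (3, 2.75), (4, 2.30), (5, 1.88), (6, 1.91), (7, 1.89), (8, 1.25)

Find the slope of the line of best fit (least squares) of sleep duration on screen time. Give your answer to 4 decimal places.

-0.2279

n = 8, Σx = 36, Σy = 17.7, Σxy = 70.08, Σx² = 204
Sxx = Σx² − (Σx)²/n = 204 − 162 = 42
Sxy = Σxy − (Σx)(Σy)/n = 70.08 − 79.65 = -9.57
b = Sxy/Sxx = -9.57/42 = -0.227857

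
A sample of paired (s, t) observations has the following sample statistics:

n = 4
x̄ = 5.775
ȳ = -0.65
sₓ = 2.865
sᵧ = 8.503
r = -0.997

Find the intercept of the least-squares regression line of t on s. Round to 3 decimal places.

16.438

b = r · sᵧ/sₓ = -0.997 · 8.503/2.865 = -2.958985
a = ȳ − b·x̄ = -0.65 − (-2.958985)·5.775 = 16.438136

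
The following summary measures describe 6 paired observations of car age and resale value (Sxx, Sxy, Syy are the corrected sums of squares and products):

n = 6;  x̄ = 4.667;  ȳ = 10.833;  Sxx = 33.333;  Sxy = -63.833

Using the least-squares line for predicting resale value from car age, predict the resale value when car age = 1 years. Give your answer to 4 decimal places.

b = Sxy/Sxx = -63.833/33.333 = -1.915009
a = ȳ − b·x̄ = 10.833 − (-1.915009)·4.667 = 19.770348
ŷ(1) = a + b·1 = 19.770348 + (-1.915009)·1 = 17.855339

17.8553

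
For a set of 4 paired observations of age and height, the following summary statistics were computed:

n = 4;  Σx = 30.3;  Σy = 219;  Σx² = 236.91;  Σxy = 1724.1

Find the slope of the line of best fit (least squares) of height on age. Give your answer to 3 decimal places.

Sxx = Σx² − (Σx)²/n = 236.91 − 229.5225 = 7.3875
Sxy = Σxy − (Σx)(Σy)/n = 1724.1 − 1658.925 = 65.175
b = Sxy/Sxx = 65.175/7.3875 = 8.822335

8.822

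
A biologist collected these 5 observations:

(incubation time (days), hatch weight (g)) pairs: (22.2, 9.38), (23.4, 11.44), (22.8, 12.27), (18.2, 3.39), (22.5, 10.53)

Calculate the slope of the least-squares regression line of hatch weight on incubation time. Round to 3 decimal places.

n = 5, Σx = 109.1, Σy = 47.01, Σxy = 1054.311, Σx² = 2397.73
Sxx = Σx² − (Σx)²/n = 2397.73 − 2380.562 = 17.168
Sxy = Σxy − (Σx)(Σy)/n = 1054.311 − 1025.7582 = 28.5528
b = Sxy/Sxx = 28.5528/17.168 = 1.663141

1.663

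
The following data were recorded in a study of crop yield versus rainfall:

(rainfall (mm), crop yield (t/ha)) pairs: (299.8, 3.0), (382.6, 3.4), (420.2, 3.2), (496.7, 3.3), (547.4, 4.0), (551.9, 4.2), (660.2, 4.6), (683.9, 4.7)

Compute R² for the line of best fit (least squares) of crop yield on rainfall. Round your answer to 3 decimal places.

n = 8, Σx = 4042.7, Σy = 30.4, Σxy = 15942.82, Σx² = 2167365.35, Σy² = 118.58
Sxx = Σx² − (Σx)²/n = 2167365.35 − 2042927.91125 = 124437.43875
Sxy = Σxy − (Σx)(Σy)/n = 15942.82 − 15362.26 = 580.56
Syy = Σy² − (Σy)²/n = 118.58 − 115.52 = 3.06
R² = Sxy²/(Sxx·Syy) = (580.56)²/(124437.43875·3.06) = 0.885160

0.885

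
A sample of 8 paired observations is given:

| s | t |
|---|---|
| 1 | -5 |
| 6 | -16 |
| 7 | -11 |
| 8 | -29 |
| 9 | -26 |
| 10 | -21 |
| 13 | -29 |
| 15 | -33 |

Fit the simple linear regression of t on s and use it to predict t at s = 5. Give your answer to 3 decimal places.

-14.000

n = 8, Σx = 69, Σy = -170, Σxy = -1726, Σx² = 725
Sxx = Σx² − (Σx)²/n = 725 − 595.125 = 129.875
Sxy = Σxy − (Σx)(Σy)/n = -1726 − (-1466.25) = -259.75
b = Sxy/Sxx = -259.75/129.875 = -2
a = ȳ − b·x̄ = -21.25 − (-2)·8.625 = -4
ŷ(5) = a + b·5 = -4 + (-2)·5 = -14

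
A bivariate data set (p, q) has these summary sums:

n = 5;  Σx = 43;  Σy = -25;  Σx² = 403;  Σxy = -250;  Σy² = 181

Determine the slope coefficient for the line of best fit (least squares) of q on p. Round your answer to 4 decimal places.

Sxx = Σx² − (Σx)²/n = 403 − 369.8 = 33.2
Sxy = Σxy − (Σx)(Σy)/n = -250 − (-215) = -35
b = Sxy/Sxx = -35/33.2 = -1.054217

-1.0542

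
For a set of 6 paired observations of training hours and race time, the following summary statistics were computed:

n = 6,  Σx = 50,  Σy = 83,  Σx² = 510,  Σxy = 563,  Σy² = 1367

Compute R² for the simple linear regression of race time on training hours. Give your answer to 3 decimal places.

0.811

Sxx = Σx² − (Σx)²/n = 510 − 416.666667 = 93.333333
Sxy = Σxy − (Σx)(Σy)/n = 563 − 691.666667 = -128.666667
Syy = Σy² − (Σy)²/n = 1367 − 1148.166667 = 218.833333
R² = Sxy²/(Sxx·Syy) = (-128.666667)²/(93.333333·218.833333) = 0.810554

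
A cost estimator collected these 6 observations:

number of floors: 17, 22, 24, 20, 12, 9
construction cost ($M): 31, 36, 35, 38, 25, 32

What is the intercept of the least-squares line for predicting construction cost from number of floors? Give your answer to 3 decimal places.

23.492

n = 6, Σx = 104, Σy = 197, Σxy = 3507, Σx² = 1974
Sxx = Σx² − (Σx)²/n = 1974 − 1802.666667 = 171.333333
Sxy = Σxy − (Σx)(Σy)/n = 3507 − 3414.666667 = 92.333333
b = Sxy/Sxx = 92.333333/171.333333 = 0.538911
a = ȳ − b·x̄ = 32.833333 − 0.538911·17.333333 = 23.492218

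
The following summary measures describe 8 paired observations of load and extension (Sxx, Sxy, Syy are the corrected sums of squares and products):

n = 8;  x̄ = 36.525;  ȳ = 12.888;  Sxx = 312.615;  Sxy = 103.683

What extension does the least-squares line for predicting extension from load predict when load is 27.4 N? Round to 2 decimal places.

b = Sxy/Sxx = 103.683/312.615 = 0.331664
a = ȳ − b·x̄ = 12.888 − 0.331664·36.525 = 0.773989
ŷ(27.4) = a + b·27.4 = 0.773989 + 0.331664·27.4 = 9.861570

9.86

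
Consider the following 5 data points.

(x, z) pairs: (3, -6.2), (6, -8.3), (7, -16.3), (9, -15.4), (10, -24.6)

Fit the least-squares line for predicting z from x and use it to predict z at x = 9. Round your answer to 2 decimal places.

-18.93

n = 5, Σx = 35, Σy = -70.8, Σxy = -567.1, Σx² = 275
Sxx = Σx² − (Σx)²/n = 275 − 245 = 30
Sxy = Σxy − (Σx)(Σy)/n = -567.1 − (-495.6) = -71.5
b = Sxy/Sxx = -71.5/30 = -2.383333
a = ȳ − b·x̄ = -14.16 − (-2.383333)·7 = 2.523333
ŷ(9) = a + b·9 = 2.523333 + (-2.383333)·9 = -18.926667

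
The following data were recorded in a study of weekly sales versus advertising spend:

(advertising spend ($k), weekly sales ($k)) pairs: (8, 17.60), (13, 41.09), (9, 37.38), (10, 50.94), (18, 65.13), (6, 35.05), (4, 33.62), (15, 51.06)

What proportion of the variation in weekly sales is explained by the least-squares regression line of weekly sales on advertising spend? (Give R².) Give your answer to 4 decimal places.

0.5908

n = 8, Σx = 83, Σy = 331.87, Σxy = 3803.81, Σx² = 1015, Σy² = 15198.1435
Sxx = Σx² − (Σx)²/n = 1015 − 861.125 = 153.875
Sxy = Σxy − (Σx)(Σy)/n = 3803.81 − 3443.15125 = 360.65875
Syy = Σy² − (Σy)²/n = 15198.1435 − 13767.212112 = 1430.931388
R² = Sxy²/(Sxx·Syy) = (360.65875)²/(153.875·1430.931388) = 0.590753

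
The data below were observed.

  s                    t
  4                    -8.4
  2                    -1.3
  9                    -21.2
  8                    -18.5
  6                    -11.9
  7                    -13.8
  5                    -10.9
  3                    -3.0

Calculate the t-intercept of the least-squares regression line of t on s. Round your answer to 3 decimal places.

n = 8, Σx = 44, Σy = -89, Σxy = -606.5, Σx² = 284
Sxx = Σx² − (Σx)²/n = 284 − 242 = 42
Sxy = Σxy − (Σx)(Σy)/n = -606.5 − (-489.5) = -117
b = Sxy/Sxx = -117/42 = -2.785714
a = ȳ − b·x̄ = -11.125 − (-2.785714)·5.5 = 4.196429

4.196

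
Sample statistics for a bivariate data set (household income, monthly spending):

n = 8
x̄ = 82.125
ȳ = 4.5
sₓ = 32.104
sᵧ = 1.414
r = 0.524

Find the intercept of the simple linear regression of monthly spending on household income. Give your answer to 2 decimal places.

b = r · sᵧ/sₓ = 0.524 · 1.414/32.104 = 0.023079
a = ȳ − b·x̄ = 4.5 − 0.023079·82.125 = 2.604617

2.60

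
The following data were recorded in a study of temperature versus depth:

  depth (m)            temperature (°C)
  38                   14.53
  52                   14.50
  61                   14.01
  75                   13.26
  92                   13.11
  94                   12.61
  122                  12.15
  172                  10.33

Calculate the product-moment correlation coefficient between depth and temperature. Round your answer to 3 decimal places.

-0.990

n = 8, Σx = 706, Σy = 104.5, Σxy = 8805.77, Σx² = 75262, Σy² = 1378.6942
Sxx = Σx² − (Σx)²/n = 75262 − 62304.5 = 12957.5
Sxy = Σxy − (Σx)(Σy)/n = 8805.77 − 9222.125 = -416.355
Syy = Σy² − (Σy)²/n = 1378.6942 − 1365.03125 = 13.66295
r = Sxy/√(Sxx·Syy) = -416.355/√(177037.674625) = -416.355/420.758452 = -0.989534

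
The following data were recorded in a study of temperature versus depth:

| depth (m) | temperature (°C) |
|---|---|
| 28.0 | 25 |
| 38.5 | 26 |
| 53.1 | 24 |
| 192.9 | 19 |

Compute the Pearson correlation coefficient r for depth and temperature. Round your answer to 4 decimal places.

n = 4, Σx = 312.5, Σy = 94, Σxy = 6640.5, Σx² = 42296.27, Σy² = 2238
Sxx = Σx² − (Σx)²/n = 42296.27 − 24414.0625 = 17882.2075
Sxy = Σxy − (Σx)(Σy)/n = 6640.5 − 7343.75 = -703.25
Syy = Σy² − (Σy)²/n = 2238 − 2209 = 29
r = Sxy/√(Sxx·Syy) = -703.25/√(518584.0175) = -703.25/720.127779 = -0.976563

-0.9766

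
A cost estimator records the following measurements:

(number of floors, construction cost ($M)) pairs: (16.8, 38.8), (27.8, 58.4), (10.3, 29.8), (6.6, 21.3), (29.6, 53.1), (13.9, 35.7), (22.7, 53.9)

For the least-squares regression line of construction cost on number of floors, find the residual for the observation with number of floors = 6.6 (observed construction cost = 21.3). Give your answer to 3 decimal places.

-2.400

n = 7, Σx = 127.7, Σy = 291, Σxy = 6014.4, Σx² = 2789.39
Sxx = Σx² − (Σx)²/n = 2789.39 − 2329.612857 = 459.777143
Sxy = Σxy − (Σx)(Σy)/n = 6014.4 − 5308.671429 = 705.728571
b = Sxy/Sxx = 705.728571/459.777143 = 1.534936
a = ȳ − b·x̄ = 41.571429 − 1.534936·18.242857 = 13.569807
ŷ(6.6) = 13.569807 + 1.534936·6.6 = 23.700386
residual = y − ŷ = 21.3 − 23.700386 = -2.400386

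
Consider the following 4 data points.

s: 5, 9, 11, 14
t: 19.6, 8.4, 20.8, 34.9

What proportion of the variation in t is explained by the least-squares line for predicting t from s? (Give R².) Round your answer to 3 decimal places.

0.371

n = 4, Σx = 39, Σy = 83.7, Σxy = 891, Σx² = 423, Σy² = 2105.37
Sxx = Σx² − (Σx)²/n = 423 − 380.25 = 42.75
Sxy = Σxy − (Σx)(Σy)/n = 891 − 816.075 = 74.925
Syy = Σy² − (Σy)²/n = 2105.37 − 1751.4225 = 353.9475
R² = Sxy²/(Sxx·Syy) = (74.925)²/(42.75·353.9475) = 0.371004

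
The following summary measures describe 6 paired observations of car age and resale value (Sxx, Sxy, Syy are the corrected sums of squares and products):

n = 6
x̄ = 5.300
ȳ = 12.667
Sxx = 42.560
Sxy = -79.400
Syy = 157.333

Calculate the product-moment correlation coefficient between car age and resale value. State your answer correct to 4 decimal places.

-0.9703

r = Sxy/√(Sxx·Syy) = -79.4/√(6696.09248) = -79.4/81.829655 = -0.970308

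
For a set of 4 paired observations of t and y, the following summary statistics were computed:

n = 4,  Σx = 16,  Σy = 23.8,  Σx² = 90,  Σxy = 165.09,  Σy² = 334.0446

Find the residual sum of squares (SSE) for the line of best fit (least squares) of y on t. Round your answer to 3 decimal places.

Sxx = Σx² − (Σx)²/n = 90 − 64 = 26
Sxy = Σxy − (Σx)(Σy)/n = 165.09 − 95.2 = 69.89
Syy = Σy² − (Σy)²/n = 334.0446 − 141.61 = 192.4346
b = Sxy/Sxx = 69.89/26 = 2.688077
SSE = Syy − b·Sxy = 192.4346 − 2.688077·69.89 = 4.564904

4.565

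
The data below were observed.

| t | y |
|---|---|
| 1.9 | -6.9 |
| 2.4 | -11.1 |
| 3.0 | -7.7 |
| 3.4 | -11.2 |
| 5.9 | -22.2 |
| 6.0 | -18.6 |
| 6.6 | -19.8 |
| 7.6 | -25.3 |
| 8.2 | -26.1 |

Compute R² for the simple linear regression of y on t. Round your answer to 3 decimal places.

0.940

n = 9, Σx = 45, Σy = -148.9, Σxy = -880.49, Σx² = 269.3, Σy² = 2907.69
Sxx = Σx² − (Σx)²/n = 269.3 − 225 = 44.3
Sxy = Σxy − (Σx)(Σy)/n = -880.49 − (-744.5) = -135.99
Syy = Σy² − (Σy)²/n = 2907.69 − 2463.467778 = 444.222222
R² = Sxy²/(Sxx·Syy) = (-135.99)²/(44.3·444.222222) = 0.939745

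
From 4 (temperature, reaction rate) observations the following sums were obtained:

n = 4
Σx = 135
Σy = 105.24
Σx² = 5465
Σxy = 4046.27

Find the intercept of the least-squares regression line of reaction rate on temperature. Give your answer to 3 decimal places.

Sxx = Σx² − (Σx)²/n = 5465 − 4556.25 = 908.75
Sxy = Σxy − (Σx)(Σy)/n = 4046.27 − 3551.85 = 494.42
b = Sxy/Sxx = 494.42/908.75 = 0.544066
a = ȳ − b·x̄ = 26.31 − 0.544066·33.75 = 7.947772

7.948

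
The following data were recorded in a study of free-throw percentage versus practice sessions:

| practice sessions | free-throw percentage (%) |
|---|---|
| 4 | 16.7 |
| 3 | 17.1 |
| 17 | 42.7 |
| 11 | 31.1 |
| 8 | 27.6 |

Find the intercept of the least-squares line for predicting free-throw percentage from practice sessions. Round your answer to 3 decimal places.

10.787

n = 5, Σx = 43, Σy = 135.2, Σxy = 1406.9, Σx² = 499
Sxx = Σx² − (Σx)²/n = 499 − 369.8 = 129.2
Sxy = Σxy − (Σx)(Σy)/n = 1406.9 − 1162.72 = 244.18
b = Sxy/Sxx = 244.18/129.2 = 1.889938
a = ȳ − b·x̄ = 27.04 − 1.889938·8.6 = 10.786533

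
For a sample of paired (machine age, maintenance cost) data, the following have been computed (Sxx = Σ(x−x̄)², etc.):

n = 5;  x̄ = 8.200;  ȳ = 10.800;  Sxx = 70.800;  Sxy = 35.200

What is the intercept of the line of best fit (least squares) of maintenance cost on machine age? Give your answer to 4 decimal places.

6.7232

b = Sxy/Sxx = 35.2/70.8 = 0.497175
a = ȳ − b·x̄ = 10.8 − 0.497175·8.2 = 6.723164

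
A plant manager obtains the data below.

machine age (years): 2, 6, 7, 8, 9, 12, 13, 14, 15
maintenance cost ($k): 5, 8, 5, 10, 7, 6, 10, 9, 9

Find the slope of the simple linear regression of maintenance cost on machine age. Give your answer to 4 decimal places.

n = 9, Σx = 86, Σy = 69, Σxy = 699, Σx² = 968
Sxx = Σx² − (Σx)²/n = 968 − 821.777778 = 146.222222
Sxy = Σxy − (Σx)(Σy)/n = 699 − 659.333333 = 39.666667
b = Sxy/Sxx = 39.666667/146.222222 = 0.271277

0.2713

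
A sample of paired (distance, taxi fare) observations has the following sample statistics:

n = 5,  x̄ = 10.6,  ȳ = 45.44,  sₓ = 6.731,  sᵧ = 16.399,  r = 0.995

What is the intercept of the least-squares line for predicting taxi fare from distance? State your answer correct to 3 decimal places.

19.744

b = r · sᵧ/sₓ = 0.995 · 16.399/6.731 = 2.424158
a = ȳ − b·x̄ = 45.44 − 2.424158·10.6 = 19.743929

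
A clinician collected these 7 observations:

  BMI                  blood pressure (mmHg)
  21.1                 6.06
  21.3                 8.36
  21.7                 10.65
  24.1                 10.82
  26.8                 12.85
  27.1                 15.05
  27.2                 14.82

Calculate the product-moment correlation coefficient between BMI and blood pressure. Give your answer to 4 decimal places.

n = 7, Σx = 169.3, Σy = 78.61, Σxy = 1953.14, Σx² = 4143.09, Σy² = 948.3655
Sxx = Σx² − (Σx)²/n = 4143.09 − 4094.641429 = 48.448571
Sxy = Σxy − (Σx)(Σy)/n = 1953.14 − 1901.239 = 51.901
Syy = Σy² − (Σy)²/n = 948.3655 − 882.7903 = 65.5752
r = Sxy/√(Sxx·Syy) = 51.901/√(3177.024761) = 51.901/56.365102 = 0.920800

0.9208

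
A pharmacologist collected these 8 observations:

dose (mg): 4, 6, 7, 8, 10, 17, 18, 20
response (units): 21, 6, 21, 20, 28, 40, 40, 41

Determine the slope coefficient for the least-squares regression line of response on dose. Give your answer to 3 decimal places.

1.830

n = 8, Σx = 90, Σy = 217, Σxy = 2927, Σx² = 1278
Sxx = Σx² − (Σx)²/n = 1278 − 1012.5 = 265.5
Sxy = Σxy − (Σx)(Σy)/n = 2927 − 2441.25 = 485.75
b = Sxy/Sxx = 485.75/265.5 = 1.829567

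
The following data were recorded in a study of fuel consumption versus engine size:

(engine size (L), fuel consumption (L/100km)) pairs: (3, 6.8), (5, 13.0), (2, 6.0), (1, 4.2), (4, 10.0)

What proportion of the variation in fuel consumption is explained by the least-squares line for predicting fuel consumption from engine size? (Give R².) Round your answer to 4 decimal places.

n = 5, Σx = 15, Σy = 40, Σxy = 141.6, Σx² = 55, Σy² = 368.88
Sxx = Σx² − (Σx)²/n = 55 − 45 = 10
Sxy = Σxy − (Σx)(Σy)/n = 141.6 − 120 = 21.6
Syy = Σy² − (Σy)²/n = 368.88 − 320 = 48.88
R² = Sxy²/(Sxx·Syy) = (21.6)²/(10·48.88) = 0.954501

0.9545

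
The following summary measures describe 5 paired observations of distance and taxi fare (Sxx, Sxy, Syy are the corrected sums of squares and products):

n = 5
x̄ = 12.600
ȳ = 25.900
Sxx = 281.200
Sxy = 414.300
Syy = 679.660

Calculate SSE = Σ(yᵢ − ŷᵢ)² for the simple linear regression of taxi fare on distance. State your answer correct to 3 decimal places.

69.260

b = Sxy/Sxx = 414.3/281.2 = 1.473329
SSE = Syy − b·Sxy = 679.66 − 1.473329·414.3 = 69.259964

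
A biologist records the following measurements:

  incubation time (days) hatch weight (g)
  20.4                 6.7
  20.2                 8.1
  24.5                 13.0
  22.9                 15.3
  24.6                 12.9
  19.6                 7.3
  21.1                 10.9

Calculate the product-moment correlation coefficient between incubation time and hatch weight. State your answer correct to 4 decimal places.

n = 7, Σx = 153.3, Σy = 74.2, Σxy = 1659.58, Σx² = 3383.39, Σy² = 852.1
Sxx = Σx² − (Σx)²/n = 3383.39 − 3357.27 = 26.12
Sxy = Σxy − (Σx)(Σy)/n = 1659.58 − 1624.98 = 34.6
Syy = Σy² − (Σy)²/n = 852.1 − 786.52 = 65.58
r = Sxy/√(Sxx·Syy) = 34.6/√(1712.9496) = 34.6/41.387795 = 0.835995

0.8360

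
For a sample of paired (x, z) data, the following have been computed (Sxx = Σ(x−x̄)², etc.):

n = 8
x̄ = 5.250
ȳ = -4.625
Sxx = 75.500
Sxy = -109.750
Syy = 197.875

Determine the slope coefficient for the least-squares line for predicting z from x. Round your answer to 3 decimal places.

-1.454

b = Sxy/Sxx = -109.75/75.5 = -1.453642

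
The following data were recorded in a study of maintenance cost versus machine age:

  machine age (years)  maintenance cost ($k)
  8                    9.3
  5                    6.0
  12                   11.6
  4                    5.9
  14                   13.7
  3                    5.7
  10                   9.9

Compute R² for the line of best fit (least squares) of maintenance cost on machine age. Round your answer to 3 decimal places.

n = 7, Σx = 56, Σy = 62.1, Σxy = 575.1, Σx² = 554, Σy² = 610.05
Sxx = Σx² − (Σx)²/n = 554 − 448 = 106
Sxy = Σxy − (Σx)(Σy)/n = 575.1 − 496.8 = 78.3
Syy = Σy² − (Σy)²/n = 610.05 − 550.915714 = 59.134286
R² = Sxy²/(Sxx·Syy) = (78.3)²/(106·59.134286) = 0.978089

0.978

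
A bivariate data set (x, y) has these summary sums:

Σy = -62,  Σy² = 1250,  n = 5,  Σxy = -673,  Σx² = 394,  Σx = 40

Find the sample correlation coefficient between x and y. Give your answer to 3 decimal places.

Sxx = Σx² − (Σx)²/n = 394 − 320 = 74
Sxy = Σxy − (Σx)(Σy)/n = -673 − (-496) = -177
Syy = Σy² − (Σy)²/n = 1250 − 768.8 = 481.2
r = Sxy/√(Sxx·Syy) = -177/√(35608.8) = -177/188.702941 = -0.937982

-0.938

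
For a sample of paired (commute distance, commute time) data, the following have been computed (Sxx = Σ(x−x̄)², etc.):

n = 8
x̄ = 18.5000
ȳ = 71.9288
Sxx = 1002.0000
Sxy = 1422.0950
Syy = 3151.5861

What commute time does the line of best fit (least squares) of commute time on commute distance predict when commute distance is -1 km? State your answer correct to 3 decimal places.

b = Sxy/Sxx = 1422.095/1002 = 1.419256
a = ȳ − b·x̄ = 71.9288 − 1.419256·18.5 = 45.672555
ŷ(-1) = a + b·-1 = 45.672555 + 1.419256·(-1) = 44.253299

44.253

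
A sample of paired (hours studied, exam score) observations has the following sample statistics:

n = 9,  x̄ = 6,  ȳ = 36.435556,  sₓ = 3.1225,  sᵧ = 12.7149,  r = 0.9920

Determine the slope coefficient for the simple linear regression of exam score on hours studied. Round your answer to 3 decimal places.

b = r · sᵧ/sₓ = 0.992 · 12.7149/3.1225 = 4.039449

4.039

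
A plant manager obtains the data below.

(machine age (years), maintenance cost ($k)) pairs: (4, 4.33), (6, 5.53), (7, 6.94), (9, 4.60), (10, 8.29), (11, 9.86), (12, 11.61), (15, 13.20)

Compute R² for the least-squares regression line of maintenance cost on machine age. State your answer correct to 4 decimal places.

0.8213

n = 8, Σx = 74, Σy = 64.36, Σxy = 669.16, Σx² = 772, Σy² = 593.6292
Sxx = Σx² − (Σx)²/n = 772 − 684.5 = 87.5
Sxy = Σxy − (Σx)(Σy)/n = 669.16 − 595.33 = 73.83
Syy = Σy² − (Σy)²/n = 593.6292 − 517.7762 = 75.853
R² = Sxy²/(Sxx·Syy) = (73.83)²/(87.5·75.853) = 0.821268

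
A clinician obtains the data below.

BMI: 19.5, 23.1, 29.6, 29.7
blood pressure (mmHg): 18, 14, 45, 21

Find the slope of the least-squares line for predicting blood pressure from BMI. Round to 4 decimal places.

1.7525

n = 4, Σx = 101.9, Σy = 98, Σxy = 2630.1, Σx² = 2672.11
Sxx = Σx² − (Σx)²/n = 2672.11 − 2595.9025 = 76.2075
Sxy = Σxy − (Σx)(Σy)/n = 2630.1 − 2496.55 = 133.55
b = Sxy/Sxx = 133.55/76.2075 = 1.752452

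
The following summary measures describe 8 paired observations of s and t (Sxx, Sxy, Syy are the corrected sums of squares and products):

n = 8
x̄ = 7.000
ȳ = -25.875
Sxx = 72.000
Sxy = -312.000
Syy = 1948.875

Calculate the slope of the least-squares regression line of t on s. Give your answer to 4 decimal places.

b = Sxy/Sxx = -312/72 = -4.333333

-4.3333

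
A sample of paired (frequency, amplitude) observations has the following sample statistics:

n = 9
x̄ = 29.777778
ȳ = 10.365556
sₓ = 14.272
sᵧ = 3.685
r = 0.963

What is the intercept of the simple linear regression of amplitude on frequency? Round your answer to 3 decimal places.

2.961

b = r · sᵧ/sₓ = 0.963 · 3.685/14.272 = 0.248645
a = ȳ − b·x̄ = 10.365556 − 0.248645·29.777778 = 2.961474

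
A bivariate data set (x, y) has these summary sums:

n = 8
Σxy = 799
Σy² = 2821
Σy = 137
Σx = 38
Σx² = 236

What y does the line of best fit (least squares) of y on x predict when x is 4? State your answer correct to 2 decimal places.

Sxx = Σx² − (Σx)²/n = 236 − 180.5 = 55.5
Sxy = Σxy − (Σx)(Σy)/n = 799 − 650.75 = 148.25
b = Sxy/Sxx = 148.25/55.5 = 2.671171
a = ȳ − b·x̄ = 17.125 − 2.671171·4.75 = 4.436937
ŷ(4) = a + b·4 = 4.436937 + 2.671171·4 = 15.121622

15.12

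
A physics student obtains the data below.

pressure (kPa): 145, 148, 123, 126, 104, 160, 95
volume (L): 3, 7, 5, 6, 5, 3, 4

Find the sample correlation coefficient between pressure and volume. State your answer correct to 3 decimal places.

n = 7, Σx = 901, Σy = 33, Σxy = 4222, Σx² = 119375, Σy² = 169
Sxx = Σx² − (Σx)²/n = 119375 − 115971.571429 = 3403.428571
Sxy = Σxy − (Σx)(Σy)/n = 4222 − 4247.571429 = -25.571429
Syy = Σy² − (Σy)²/n = 169 − 155.571429 = 13.428571
r = Sxy/√(Sxx·Syy) = -25.571429/√(45703.183673) = -25.571429/213.783029 = -0.119614

-0.120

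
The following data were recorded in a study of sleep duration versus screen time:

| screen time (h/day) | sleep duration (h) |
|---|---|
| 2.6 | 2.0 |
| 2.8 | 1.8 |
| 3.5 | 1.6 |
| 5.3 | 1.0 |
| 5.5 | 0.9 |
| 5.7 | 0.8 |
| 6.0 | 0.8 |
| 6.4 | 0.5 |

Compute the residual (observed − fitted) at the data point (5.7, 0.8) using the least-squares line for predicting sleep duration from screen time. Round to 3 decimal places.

n = 8, Σx = 37.8, Σy = 9.4, Σxy = 38.65, Σx² = 194.64
Sxx = Σx² − (Σx)²/n = 194.64 − 178.605 = 16.035
Sxy = Σxy − (Σx)(Σy)/n = 38.65 − 44.415 = -5.765
b = Sxy/Sxx = -5.765/16.035 = -0.359526
a = ȳ − b·x̄ = 1.175 − (-0.359526)·4.725 = 2.873761
ŷ(5.7) = 2.873761 + (-0.359526)·5.7 = 0.824462
residual = y − ŷ = 0.8 − 0.824462 = -0.024462

-0.024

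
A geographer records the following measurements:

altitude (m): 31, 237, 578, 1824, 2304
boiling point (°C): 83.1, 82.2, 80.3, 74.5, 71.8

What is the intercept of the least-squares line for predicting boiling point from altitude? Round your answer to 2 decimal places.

n = 5, Σx = 4974, Σy = 391.9, Σxy = 369786.1, Σx² = 9026606
Sxx = Σx² − (Σx)²/n = 9026606 − 4948135.2 = 4078470.8
Sxy = Σxy − (Σx)(Σy)/n = 369786.1 − 389862.12 = -20076.02
b = Sxy/Sxx = -20076.02/4078470.8 = -0.004922
a = ȳ − b·x̄ = 78.38 − (-0.004922)·994.8 = 83.276841

83.28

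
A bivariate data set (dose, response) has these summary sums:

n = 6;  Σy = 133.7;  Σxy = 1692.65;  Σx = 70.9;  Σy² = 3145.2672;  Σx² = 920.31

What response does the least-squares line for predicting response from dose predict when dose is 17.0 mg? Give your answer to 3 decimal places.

Sxx = Σx² − (Σx)²/n = 920.31 − 837.801667 = 82.508333
Sxy = Σxy − (Σx)(Σy)/n = 1692.65 − 1579.888333 = 112.761667
b = Sxy/Sxx = 112.761667/82.508333 = 1.366670
a = ȳ − b·x̄ = 22.283333 − 1.366670·11.816667 = 6.133849
ŷ(17.0) = a + b·17.0 = 6.133849 + 1.366670·17 = 29.367240

29.367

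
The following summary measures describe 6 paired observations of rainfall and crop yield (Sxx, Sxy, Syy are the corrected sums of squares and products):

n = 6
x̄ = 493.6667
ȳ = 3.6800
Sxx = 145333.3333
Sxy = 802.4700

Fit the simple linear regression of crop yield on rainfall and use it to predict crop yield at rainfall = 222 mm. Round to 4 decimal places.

2.1800

b = Sxy/Sxx = 802.47/145333.3333 = 0.005522
a = ȳ − b·x̄ = 3.68 − 0.005522·493.6667 = 0.954179
ŷ(222) = a + b·222 = 0.954179 + 0.005522·222 = 2.179970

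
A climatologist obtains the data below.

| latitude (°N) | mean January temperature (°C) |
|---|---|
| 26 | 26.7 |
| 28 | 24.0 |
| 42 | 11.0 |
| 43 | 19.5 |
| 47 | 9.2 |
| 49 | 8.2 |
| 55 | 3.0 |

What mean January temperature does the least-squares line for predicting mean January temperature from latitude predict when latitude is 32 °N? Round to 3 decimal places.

n = 7, Σx = 290, Σy = 101.6, Σxy = 3665.9, Σx² = 12708
Sxx = Σx² − (Σx)²/n = 12708 − 12014.285714 = 693.714286
Sxy = Σxy − (Σx)(Σy)/n = 3665.9 − 4209.142857 = -543.242857
b = Sxy/Sxx = -543.242857/693.714286 = -0.783093
a = ȳ − b·x̄ = 14.514286 − (-0.783093)·41.428571 = 46.956713
ŷ(32) = a + b·32 = 46.956713 + (-0.783093)·32 = 21.897735

21.898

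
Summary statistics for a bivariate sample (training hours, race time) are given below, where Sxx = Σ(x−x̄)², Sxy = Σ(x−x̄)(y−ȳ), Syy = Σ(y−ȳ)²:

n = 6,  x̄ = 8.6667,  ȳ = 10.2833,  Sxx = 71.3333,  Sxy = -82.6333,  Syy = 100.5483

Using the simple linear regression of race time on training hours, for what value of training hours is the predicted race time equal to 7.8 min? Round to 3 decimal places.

10.810

b = Sxy/Sxx = -82.6333/71.3333 = -1.158411
a = ȳ − b·x̄ = 10.2833 − (-1.158411)·8.6667 = 20.322903
Set a + b·x = 7.8: x = (7.8 − 20.322903) / (-1.158411) = 10.810412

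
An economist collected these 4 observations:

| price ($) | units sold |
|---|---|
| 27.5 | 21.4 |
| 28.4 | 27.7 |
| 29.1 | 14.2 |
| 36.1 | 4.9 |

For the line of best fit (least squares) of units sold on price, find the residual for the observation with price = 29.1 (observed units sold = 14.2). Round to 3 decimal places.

n = 4, Σx = 121.1, Σy = 68.2, Σxy = 1965.29, Σx² = 3712.83
Sxx = Σx² − (Σx)²/n = 3712.83 − 3666.3025 = 46.5275
Sxy = Σxy − (Σx)(Σy)/n = 1965.29 − 2064.755 = -99.465
b = Sxy/Sxx = -99.465/46.5275 = -2.137768
a = ȳ − b·x̄ = 17.05 − (-2.137768)·30.275 = 81.770926
ŷ(29.1) = 81.770926 + (-2.137768)·29.1 = 19.561877
residual = y − ŷ = 14.2 − 19.561877 = -5.361877

-5.362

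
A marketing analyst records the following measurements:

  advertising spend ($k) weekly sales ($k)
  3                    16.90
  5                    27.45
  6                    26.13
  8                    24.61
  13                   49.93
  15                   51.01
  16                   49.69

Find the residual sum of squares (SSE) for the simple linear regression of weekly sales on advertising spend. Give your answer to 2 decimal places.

n = 7, Σx = 66, Σy = 245.72, Σxy = 2750.89, Σx² = 784, Σy² = 9891.6626
Sxx = Σx² − (Σx)²/n = 784 − 622.285714 = 161.714286
Sxy = Σxy − (Σx)(Σy)/n = 2750.89 − 2316.788571 = 434.101429
Syy = Σy² − (Σy)²/n = 9891.6626 − 8625.474057 = 1266.188543
b = Sxy/Sxx = 434.101429/161.714286 = 2.684373
SSE = Syy − b·Sxy = 1266.188543 − 2.684373·434.101429 = 100.898479

100.90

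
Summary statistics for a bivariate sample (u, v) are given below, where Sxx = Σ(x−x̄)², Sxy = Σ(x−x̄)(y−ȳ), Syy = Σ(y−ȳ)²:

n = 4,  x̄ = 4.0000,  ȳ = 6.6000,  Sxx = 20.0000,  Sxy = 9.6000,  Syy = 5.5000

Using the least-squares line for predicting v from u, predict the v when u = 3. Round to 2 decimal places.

b = Sxy/Sxx = 9.6/20 = 0.48
a = ȳ − b·x̄ = 6.6 − 0.48·4 = 4.68
ŷ(3) = a + b·3 = 4.68 + 0.48·3 = 6.12

6.12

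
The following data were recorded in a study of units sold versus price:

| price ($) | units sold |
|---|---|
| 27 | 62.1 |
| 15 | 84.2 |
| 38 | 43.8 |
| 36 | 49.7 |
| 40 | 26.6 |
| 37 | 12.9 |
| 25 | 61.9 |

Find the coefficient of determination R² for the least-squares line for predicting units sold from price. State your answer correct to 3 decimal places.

0.769

n = 7, Σx = 218, Σy = 341.2, Σxy = 9482.1, Σx² = 7288, Σy² = 20040.16
Sxx = Σx² − (Σx)²/n = 7288 − 6789.142857 = 498.857143
Sxy = Σxy − (Σx)(Σy)/n = 9482.1 − 10625.942857 = -1143.842857
Syy = Σy² − (Σy)²/n = 20040.16 − 16631.062857 = 3409.097143
R² = Sxy²/(Sxx·Syy) = (-1143.842857)²/(498.857143·3409.097143) = 0.769338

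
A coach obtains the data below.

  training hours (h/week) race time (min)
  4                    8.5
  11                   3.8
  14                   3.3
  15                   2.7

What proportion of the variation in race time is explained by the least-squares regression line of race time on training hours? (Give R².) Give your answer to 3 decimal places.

n = 4, Σx = 44, Σy = 18.3, Σxy = 162.5, Σx² = 558, Σy² = 104.87
Sxx = Σx² − (Σx)²/n = 558 − 484 = 74
Sxy = Σxy − (Σx)(Σy)/n = 162.5 − 201.3 = -38.8
Syy = Σy² − (Σy)²/n = 104.87 − 83.7225 = 21.1475
R² = Sxy²/(Sxx·Syy) = (-38.8)²/(74·21.1475) = 0.961995

0.962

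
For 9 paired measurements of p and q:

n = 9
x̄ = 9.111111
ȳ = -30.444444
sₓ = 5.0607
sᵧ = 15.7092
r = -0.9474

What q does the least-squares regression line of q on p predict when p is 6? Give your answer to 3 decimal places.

b = r · sᵧ/sₓ = -0.9474 · 15.7092/5.0607 = -2.940877
a = ȳ − b·x̄ = -30.444444 − (-2.940877)·9.111111 = -3.649787
ŷ(6) = a + b·6 = -3.649787 + (-2.940877)·6 = -21.295049

-21.295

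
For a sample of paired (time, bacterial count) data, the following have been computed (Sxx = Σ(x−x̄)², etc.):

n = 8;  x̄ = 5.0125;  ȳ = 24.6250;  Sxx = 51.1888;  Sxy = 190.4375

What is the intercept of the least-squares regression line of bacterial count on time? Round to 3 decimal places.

5.977

b = Sxy/Sxx = 190.4375/51.1888 = 3.720296
a = ȳ − b·x̄ = 24.625 − 3.720296·5.0125 = 5.977015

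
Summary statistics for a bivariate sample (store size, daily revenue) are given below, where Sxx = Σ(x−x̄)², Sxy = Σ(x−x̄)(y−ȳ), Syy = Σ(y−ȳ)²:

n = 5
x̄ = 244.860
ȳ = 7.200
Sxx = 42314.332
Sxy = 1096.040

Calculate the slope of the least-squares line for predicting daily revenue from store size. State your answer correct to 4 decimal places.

0.0259

b = Sxy/Sxx = 1096.04/42314.332 = 0.025902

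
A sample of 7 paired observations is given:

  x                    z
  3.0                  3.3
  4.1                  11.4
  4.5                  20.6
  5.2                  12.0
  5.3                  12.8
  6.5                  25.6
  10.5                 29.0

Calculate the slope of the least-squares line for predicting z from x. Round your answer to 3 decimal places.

3.111

n = 7, Σx = 39.1, Σy = 114.7, Σxy = 750.48, Σx² = 253.69
Sxx = Σx² − (Σx)²/n = 253.69 − 218.401429 = 35.288571
Sxy = Σxy − (Σx)(Σy)/n = 750.48 − 640.681429 = 109.798571
b = Sxy/Sxx = 109.798571/35.288571 = 3.111448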